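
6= 6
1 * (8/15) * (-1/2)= -4/15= -0.27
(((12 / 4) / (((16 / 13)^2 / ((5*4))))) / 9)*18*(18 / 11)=129.63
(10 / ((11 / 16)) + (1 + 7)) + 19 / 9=2441 / 99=24.66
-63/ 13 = -4.85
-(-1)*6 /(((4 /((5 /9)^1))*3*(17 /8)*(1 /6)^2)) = 4.71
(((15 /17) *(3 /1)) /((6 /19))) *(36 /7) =5130 /119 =43.11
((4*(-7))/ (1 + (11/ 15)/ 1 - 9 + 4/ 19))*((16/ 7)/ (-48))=-0.19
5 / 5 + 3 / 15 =6 / 5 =1.20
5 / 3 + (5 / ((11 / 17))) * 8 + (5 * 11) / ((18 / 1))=66.54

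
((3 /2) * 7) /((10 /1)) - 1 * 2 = -19 /20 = -0.95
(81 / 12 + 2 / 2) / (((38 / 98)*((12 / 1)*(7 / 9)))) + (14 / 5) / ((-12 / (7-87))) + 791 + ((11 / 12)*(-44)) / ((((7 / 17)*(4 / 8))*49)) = 252695911 / 312816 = 807.81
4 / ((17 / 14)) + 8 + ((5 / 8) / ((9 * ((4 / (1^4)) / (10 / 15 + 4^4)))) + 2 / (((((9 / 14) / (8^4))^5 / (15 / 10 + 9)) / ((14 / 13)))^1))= 16528555406708143971043286057 / 69599088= 237482356187025668655.94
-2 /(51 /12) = -0.47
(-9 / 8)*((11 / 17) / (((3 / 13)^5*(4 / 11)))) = -44926453 / 14688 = -3058.72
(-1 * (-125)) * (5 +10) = 1875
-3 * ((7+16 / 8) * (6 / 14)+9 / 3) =-144 / 7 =-20.57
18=18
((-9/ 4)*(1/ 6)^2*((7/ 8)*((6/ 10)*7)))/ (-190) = 147/ 121600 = 0.00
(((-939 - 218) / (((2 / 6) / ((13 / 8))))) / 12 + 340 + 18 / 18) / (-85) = 4129 / 2720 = 1.52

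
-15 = -15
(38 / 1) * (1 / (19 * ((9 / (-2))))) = -0.44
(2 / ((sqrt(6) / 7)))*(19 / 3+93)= 2086*sqrt(6) / 9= 567.74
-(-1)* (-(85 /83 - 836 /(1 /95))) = 6591775 /83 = 79418.98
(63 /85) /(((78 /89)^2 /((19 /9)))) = 1053493 /517140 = 2.04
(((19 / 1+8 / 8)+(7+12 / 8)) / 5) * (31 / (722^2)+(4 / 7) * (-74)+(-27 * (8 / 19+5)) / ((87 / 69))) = -50276752917 / 55695080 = -902.71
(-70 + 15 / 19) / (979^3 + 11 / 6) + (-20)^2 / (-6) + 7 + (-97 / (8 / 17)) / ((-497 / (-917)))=-16039367317997051 / 36454614807864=-439.98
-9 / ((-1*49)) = 9 / 49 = 0.18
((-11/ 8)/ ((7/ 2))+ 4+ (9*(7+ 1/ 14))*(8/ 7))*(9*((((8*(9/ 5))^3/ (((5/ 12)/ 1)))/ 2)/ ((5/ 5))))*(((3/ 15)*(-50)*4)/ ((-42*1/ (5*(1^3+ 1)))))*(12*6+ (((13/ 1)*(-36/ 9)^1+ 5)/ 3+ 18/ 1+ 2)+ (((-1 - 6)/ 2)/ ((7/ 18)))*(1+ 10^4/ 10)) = -1795972961562624/ 8575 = -209442910969.40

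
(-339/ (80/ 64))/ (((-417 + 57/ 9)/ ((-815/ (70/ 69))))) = -11438199/ 21560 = -530.53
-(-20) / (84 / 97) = 485 / 21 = 23.10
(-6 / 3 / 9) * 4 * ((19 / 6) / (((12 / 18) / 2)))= -76 / 9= -8.44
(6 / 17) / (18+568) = 3 / 4981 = 0.00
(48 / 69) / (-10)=-8 / 115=-0.07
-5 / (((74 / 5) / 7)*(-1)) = 175 / 74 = 2.36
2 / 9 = 0.22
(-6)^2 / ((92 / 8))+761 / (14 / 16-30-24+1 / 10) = -547408 / 48783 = -11.22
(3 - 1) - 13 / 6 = -1 / 6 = -0.17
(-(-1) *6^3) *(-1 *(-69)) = 14904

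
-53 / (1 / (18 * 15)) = -14310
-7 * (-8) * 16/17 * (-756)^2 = 512096256/17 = 30123309.18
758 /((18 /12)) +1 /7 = 505.48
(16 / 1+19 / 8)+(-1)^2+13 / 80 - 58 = -3077 / 80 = -38.46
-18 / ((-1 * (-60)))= -3 / 10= -0.30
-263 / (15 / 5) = -263 / 3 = -87.67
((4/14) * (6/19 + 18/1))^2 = 484416/17689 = 27.39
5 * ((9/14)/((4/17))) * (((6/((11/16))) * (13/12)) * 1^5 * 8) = 1033.25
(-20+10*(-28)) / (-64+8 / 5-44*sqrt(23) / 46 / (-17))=701250*sqrt(23) / 161758367+777699000 / 161758367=4.83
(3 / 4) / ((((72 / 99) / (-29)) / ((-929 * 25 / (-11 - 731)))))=-22226325 / 23744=-936.08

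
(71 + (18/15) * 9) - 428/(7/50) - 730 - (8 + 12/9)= -390041/105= -3714.68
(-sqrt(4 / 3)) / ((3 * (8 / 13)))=-13 * sqrt(3) / 36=-0.63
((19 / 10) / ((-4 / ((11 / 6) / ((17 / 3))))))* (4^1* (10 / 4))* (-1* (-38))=-3971 / 68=-58.40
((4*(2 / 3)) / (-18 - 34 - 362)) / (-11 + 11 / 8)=32 / 47817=0.00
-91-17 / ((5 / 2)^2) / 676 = -384492 / 4225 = -91.00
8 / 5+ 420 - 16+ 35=2203 / 5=440.60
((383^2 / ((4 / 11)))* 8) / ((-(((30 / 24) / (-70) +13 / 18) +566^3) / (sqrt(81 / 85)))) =-14638388688* sqrt(85) / 7767812918815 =-0.02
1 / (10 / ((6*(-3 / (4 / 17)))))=-153 / 20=-7.65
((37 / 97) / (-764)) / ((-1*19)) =0.00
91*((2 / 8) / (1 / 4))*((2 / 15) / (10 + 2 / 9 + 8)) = 0.67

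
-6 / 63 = -2 / 21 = -0.10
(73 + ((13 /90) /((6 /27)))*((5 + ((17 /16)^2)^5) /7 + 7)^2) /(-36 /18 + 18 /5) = 2764887077091948229129833693 /38685626227668133590597632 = 71.47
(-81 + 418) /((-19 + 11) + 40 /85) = -5729 /128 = -44.76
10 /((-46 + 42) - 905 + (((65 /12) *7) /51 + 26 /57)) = -116280 /10555903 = -0.01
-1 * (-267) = 267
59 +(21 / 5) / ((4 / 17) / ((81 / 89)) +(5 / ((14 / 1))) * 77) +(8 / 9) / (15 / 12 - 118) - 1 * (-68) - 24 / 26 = 376587103523 / 2983562595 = 126.22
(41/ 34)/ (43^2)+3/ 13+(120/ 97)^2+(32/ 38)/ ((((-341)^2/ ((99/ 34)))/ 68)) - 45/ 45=1178882090140529/ 1544444558263178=0.76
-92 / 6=-46 / 3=-15.33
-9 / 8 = -1.12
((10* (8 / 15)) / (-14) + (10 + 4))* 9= 858 / 7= 122.57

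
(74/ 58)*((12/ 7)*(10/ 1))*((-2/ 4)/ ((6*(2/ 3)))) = -555/ 203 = -2.73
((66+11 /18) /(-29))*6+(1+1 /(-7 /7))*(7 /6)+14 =0.22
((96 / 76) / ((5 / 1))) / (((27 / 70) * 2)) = 56 / 171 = 0.33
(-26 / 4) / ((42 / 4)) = -13 / 21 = -0.62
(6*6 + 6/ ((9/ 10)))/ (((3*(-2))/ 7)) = -448/ 9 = -49.78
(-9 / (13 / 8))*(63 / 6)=-58.15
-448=-448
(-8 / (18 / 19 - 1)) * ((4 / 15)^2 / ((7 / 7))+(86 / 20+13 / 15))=179132 / 225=796.14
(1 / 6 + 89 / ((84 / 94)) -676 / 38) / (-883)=-32707 / 352317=-0.09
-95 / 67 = -1.42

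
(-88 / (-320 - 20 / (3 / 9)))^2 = 484 / 9025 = 0.05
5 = 5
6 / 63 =2 / 21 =0.10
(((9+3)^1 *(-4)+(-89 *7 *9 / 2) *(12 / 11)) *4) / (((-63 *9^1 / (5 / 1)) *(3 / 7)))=227800 / 891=255.67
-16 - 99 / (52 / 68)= -1891 / 13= -145.46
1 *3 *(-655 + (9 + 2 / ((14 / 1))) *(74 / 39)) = -174079 / 91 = -1912.96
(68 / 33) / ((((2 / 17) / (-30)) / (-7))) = 40460 / 11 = 3678.18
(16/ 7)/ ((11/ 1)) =16/ 77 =0.21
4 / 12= 1 / 3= 0.33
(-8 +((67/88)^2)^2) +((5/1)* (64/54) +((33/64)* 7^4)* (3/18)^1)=204.60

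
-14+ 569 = 555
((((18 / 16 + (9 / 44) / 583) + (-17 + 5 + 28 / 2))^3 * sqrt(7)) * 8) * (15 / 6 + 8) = 86570377149345747 * sqrt(7) / 33759319935616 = 6784.61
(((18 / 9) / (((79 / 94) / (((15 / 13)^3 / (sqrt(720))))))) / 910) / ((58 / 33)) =69795 * sqrt(5) / 1832131028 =0.00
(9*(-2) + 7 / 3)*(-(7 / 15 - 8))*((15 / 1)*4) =-21244 / 3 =-7081.33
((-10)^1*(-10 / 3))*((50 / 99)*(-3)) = -50.51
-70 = -70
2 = 2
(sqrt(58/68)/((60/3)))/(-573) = -0.00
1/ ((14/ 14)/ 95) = 95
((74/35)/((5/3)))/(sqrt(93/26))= 0.67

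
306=306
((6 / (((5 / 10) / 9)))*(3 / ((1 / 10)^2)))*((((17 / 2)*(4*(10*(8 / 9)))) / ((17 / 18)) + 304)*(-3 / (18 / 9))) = -30326400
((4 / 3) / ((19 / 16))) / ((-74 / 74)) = -64 / 57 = -1.12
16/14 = 8/7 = 1.14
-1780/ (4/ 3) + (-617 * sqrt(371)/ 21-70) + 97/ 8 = -11143/ 8-617 * sqrt(371)/ 21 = -1958.79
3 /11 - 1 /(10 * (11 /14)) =0.15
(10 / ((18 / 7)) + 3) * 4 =27.56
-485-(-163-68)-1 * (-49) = -205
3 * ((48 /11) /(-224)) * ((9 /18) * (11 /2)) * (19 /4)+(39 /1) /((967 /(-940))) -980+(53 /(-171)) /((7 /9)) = -4194047735 /4115552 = -1019.07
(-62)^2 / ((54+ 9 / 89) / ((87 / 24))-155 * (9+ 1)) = -4960682 / 1981015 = -2.50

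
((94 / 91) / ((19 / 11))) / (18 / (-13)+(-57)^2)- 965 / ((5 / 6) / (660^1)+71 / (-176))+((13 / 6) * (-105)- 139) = 2077756808227 / 1021953114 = 2033.12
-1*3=-3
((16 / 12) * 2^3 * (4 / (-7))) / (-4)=1.52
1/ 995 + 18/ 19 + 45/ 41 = 1585814/ 775105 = 2.05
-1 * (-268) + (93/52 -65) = 10649/52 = 204.79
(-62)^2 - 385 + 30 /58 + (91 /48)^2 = 231391253 /66816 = 3463.11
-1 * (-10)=10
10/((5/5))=10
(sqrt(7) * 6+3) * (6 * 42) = 756+1512 * sqrt(7) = 4756.38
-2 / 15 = -0.13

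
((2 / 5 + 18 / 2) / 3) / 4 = 47 / 60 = 0.78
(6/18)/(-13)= -1/39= -0.03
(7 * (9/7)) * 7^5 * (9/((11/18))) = 24504606/11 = 2227691.45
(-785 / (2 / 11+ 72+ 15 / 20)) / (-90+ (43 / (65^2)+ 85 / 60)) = 1751178000 / 14410524731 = 0.12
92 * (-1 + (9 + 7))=1380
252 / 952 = 9 / 34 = 0.26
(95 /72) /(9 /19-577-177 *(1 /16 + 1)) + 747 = 312531379 /418383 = 747.00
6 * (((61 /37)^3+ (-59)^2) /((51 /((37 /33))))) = 353100148 /768009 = 459.76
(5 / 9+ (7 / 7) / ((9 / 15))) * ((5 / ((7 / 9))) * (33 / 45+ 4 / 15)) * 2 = 200 / 7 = 28.57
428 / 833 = 0.51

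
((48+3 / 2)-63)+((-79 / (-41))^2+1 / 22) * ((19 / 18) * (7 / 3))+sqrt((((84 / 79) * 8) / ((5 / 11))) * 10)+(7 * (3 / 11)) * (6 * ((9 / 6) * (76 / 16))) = 8 * sqrt(18249) / 79+77254789 / 998514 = 91.05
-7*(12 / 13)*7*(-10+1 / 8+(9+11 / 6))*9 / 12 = -3381 / 104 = -32.51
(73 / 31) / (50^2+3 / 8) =584 / 620093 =0.00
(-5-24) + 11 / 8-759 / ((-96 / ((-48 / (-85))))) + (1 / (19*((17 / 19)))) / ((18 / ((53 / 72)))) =-2551073 / 110160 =-23.16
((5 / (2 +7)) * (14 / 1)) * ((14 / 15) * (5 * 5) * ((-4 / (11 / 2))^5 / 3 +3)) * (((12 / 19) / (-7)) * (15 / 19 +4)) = -360972866800 / 1569764097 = -229.95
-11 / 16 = -0.69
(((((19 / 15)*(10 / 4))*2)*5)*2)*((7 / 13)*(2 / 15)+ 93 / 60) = 24035 / 234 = 102.71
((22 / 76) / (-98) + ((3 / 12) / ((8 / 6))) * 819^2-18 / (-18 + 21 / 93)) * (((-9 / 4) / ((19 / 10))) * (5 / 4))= -12224264605425 / 65661568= -186170.77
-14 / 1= -14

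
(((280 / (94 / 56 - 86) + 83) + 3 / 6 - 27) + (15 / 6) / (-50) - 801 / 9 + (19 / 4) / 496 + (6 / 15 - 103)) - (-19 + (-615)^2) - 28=-8861906814953 / 23421120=-378372.46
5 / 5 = 1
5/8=0.62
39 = 39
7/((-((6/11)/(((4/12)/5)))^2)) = -847/8100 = -0.10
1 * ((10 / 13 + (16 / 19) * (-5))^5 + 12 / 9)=-1327438504595972 / 2758074678021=-481.29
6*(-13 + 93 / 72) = -281 / 4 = -70.25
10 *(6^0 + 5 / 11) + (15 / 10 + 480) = 10913 / 22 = 496.05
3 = 3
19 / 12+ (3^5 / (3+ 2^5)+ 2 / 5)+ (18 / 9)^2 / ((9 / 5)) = 14047 / 1260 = 11.15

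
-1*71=-71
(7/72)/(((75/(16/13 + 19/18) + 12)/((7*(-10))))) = -26215/172584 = -0.15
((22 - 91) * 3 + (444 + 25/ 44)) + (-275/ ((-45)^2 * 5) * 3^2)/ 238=55975573/ 235620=237.57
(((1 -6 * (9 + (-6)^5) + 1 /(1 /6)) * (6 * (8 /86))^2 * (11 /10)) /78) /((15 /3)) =24609552 /600925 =40.95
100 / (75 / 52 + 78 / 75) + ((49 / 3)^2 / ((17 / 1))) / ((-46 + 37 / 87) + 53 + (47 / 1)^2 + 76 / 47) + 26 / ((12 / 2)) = 66609964404826 / 1492643444775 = 44.63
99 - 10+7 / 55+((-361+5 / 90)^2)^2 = 97997310958486807 / 5773680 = 16973110903.01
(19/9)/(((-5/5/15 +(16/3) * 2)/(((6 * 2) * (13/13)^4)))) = 380/159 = 2.39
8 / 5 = 1.60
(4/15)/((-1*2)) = -0.13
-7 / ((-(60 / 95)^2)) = 2527 / 144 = 17.55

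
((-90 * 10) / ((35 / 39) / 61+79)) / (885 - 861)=-178425 / 375952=-0.47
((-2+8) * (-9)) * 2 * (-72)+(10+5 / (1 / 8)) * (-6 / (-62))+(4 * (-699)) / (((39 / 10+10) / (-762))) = 693998754 / 4309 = 161057.96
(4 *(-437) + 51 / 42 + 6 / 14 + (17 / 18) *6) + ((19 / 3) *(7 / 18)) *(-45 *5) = -16064 / 7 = -2294.86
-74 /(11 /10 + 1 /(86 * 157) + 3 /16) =-39965920 /695393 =-57.47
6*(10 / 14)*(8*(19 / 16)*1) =285 / 7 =40.71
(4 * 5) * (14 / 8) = 35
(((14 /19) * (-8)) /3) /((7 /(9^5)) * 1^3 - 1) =1102248 /560899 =1.97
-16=-16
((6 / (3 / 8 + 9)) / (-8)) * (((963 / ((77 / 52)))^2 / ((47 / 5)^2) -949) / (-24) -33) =60633890123 / 3929148300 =15.43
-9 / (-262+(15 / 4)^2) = 144 / 3967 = 0.04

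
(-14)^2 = 196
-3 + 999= 996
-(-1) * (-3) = -3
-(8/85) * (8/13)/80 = -4/5525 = -0.00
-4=-4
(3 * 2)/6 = 1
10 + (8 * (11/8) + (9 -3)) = 27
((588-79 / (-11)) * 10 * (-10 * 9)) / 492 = -491025 / 451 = -1088.75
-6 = -6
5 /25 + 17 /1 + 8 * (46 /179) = 17234 /895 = 19.26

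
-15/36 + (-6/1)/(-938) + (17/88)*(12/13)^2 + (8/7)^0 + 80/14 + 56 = 653574941/10462452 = 62.47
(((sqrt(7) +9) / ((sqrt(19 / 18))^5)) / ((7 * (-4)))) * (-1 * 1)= 243 * sqrt(38) * (sqrt(7) +9) / 48013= 0.36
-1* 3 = -3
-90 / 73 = -1.23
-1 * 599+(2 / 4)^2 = -2395 / 4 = -598.75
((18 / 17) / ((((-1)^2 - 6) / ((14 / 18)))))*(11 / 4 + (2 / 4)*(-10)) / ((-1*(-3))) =21 / 170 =0.12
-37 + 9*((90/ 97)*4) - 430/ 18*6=-42757/ 291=-146.93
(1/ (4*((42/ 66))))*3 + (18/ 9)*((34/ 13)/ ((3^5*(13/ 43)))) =1437083/ 1149876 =1.25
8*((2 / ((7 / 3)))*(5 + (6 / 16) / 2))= 249 / 7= 35.57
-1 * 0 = 0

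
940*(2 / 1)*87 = 163560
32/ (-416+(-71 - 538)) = -32/ 1025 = -0.03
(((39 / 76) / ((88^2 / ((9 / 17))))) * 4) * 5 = 1755 / 2501312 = 0.00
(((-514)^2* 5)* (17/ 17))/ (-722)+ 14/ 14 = -1828.61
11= 11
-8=-8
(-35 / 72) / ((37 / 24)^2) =-280 / 1369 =-0.20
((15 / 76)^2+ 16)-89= -421423 / 5776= -72.96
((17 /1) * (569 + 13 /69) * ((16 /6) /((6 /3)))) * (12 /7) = 10682528 /483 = 22117.04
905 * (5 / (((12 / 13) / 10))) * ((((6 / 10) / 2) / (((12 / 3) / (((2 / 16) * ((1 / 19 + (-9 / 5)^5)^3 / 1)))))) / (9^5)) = -52.07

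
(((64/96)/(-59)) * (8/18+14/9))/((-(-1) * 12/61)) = -61/531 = -0.11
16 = 16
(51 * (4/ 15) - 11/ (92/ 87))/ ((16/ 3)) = 4413/ 7360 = 0.60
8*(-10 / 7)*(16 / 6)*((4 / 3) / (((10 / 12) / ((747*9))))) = -2294784 / 7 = -327826.29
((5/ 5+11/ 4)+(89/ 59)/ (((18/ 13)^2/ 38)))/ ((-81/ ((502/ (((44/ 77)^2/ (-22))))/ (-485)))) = -87023702227/ 3003888240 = -28.97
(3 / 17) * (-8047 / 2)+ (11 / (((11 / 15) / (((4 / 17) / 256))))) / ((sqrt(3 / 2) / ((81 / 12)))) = -24141 / 34+ 135 * sqrt(6) / 4352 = -709.95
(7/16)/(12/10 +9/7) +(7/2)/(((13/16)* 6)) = 16177/18096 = 0.89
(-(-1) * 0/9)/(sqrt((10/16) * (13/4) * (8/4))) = 0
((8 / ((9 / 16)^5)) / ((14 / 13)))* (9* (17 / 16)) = 57933824 / 45927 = 1261.43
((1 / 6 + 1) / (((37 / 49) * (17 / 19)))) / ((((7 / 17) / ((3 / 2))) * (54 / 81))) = 2793 / 296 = 9.44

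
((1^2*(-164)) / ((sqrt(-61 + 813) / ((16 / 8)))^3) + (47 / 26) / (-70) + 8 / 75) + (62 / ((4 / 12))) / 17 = 5115319 / 464100-41*sqrt(47) / 4418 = 10.96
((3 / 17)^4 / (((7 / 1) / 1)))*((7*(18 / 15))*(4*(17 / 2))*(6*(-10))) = -11664 / 4913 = -2.37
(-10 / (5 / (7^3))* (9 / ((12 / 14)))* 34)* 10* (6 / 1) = -14694120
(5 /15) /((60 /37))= 37 /180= 0.21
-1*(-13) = 13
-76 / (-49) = 76 / 49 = 1.55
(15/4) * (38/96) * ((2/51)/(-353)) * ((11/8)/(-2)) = 1045/9217536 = 0.00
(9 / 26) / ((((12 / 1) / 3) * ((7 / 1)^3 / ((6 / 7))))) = 27 / 124852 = 0.00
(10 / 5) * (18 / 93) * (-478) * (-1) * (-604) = -111759.48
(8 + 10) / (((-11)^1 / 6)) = -108 / 11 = -9.82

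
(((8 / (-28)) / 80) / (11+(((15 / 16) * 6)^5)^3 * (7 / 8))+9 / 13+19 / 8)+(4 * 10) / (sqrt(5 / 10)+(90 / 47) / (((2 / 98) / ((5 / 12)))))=8842294463992492462553306987513041809 / 2161522328884907735593489434911526680 -176720 * sqrt(2) / 13501207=4.07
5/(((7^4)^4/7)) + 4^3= 303843936636357/4747561509943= 64.00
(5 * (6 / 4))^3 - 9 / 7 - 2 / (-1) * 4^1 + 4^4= 684.59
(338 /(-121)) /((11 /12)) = -4056 /1331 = -3.05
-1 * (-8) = 8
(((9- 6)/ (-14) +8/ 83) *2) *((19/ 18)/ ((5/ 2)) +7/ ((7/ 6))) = -39593/ 26145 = -1.51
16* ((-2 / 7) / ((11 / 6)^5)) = -248832 / 1127357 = -0.22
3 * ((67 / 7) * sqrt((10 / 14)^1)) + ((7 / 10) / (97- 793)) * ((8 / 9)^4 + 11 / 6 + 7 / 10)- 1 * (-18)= 42.26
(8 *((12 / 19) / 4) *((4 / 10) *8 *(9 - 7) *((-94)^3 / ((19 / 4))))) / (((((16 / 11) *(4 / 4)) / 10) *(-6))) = 584731136 / 361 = 1619753.84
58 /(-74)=-29 /37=-0.78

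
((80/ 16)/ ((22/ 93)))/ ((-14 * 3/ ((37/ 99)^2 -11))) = 1178465/ 215622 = 5.47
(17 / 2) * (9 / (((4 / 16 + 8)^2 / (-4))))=-544 / 121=-4.50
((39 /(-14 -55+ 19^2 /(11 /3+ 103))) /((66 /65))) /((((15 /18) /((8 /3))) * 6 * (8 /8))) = -216320 /692901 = -0.31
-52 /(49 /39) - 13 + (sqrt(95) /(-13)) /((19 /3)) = -2665 /49 - 3 *sqrt(95) /247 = -54.51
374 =374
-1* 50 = -50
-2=-2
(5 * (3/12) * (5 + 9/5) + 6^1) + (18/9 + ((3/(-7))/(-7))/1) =16.56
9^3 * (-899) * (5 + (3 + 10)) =-11796678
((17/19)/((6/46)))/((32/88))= 4301/228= 18.86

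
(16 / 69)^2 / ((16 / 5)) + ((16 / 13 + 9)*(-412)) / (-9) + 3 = 9724601 / 20631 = 471.36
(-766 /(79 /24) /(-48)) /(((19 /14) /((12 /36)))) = 5362 /4503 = 1.19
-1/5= -0.20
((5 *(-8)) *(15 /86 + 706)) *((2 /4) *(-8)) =4858480 /43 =112987.91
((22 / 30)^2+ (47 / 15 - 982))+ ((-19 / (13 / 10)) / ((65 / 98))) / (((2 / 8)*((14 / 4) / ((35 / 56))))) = -994.07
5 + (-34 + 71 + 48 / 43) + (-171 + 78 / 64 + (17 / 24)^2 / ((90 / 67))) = -281518811 / 2229120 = -126.29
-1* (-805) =805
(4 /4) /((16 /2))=1 /8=0.12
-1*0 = 0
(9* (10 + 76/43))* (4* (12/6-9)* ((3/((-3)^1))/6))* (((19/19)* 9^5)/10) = 627454674/215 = 2918393.83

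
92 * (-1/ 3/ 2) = -46/ 3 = -15.33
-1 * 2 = -2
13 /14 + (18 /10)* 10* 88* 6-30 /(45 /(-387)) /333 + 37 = 14829361 /1554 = 9542.70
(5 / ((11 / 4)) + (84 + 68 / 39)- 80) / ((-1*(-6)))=1.26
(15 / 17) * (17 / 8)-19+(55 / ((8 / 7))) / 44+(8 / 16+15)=-17 / 32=-0.53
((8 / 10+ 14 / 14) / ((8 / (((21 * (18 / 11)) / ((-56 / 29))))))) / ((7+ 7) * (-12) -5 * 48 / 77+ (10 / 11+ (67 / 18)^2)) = 3995649 / 156027640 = 0.03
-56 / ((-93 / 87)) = 1624 / 31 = 52.39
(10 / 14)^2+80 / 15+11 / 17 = 16220 / 2499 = 6.49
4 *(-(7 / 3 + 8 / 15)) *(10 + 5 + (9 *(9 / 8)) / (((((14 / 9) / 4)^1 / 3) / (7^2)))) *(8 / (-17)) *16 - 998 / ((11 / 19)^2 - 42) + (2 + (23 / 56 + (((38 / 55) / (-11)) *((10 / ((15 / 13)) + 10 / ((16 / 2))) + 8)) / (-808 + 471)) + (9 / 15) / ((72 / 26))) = 581124041122542503 / 1751661503592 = 331755.90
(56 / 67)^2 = 3136 / 4489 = 0.70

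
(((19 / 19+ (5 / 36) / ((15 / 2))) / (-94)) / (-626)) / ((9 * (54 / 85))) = 4675 / 1544301936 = 0.00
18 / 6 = 3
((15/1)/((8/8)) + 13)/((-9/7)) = -196/9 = -21.78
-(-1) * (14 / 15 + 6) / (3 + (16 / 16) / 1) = 26 / 15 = 1.73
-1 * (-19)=19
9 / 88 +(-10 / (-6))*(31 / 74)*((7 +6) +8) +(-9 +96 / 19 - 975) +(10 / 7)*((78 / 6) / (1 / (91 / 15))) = -158034607 / 185592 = -851.52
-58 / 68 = -0.85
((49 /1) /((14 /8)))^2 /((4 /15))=2940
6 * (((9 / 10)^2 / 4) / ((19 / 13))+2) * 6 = 146277 / 1900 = 76.99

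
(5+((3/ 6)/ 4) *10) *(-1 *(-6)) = 75/ 2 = 37.50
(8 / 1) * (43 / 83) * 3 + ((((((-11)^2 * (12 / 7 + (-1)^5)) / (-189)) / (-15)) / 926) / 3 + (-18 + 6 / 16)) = -5.19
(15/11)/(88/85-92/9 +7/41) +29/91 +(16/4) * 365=59048293646/40439399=1460.17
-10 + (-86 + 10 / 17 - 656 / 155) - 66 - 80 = -647272 / 2635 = -245.64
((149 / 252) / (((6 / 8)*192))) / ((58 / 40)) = 0.00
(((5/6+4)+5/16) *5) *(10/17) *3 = 6175/136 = 45.40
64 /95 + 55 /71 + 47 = 326784 /6745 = 48.45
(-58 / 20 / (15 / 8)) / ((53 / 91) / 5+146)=-10556 / 997245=-0.01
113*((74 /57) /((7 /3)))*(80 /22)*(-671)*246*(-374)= 1877183373120 /133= 14114160700.15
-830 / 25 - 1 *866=-4496 / 5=-899.20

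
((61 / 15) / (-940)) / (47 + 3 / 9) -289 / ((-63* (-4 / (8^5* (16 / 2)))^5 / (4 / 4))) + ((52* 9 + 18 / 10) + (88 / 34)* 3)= -3963990633049077650519863493757211 / 714785400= -5545707331248060817302457.00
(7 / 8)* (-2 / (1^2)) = -7 / 4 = -1.75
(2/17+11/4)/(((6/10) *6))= 325/408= 0.80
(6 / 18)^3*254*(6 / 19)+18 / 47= 26954 / 8037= 3.35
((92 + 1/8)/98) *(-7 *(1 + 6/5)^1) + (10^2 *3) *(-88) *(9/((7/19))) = -51594301/80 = -644928.76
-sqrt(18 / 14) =-3 * sqrt(7) / 7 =-1.13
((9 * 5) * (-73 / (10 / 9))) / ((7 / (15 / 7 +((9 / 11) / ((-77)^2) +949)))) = -366798734235 / 913066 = -401722.04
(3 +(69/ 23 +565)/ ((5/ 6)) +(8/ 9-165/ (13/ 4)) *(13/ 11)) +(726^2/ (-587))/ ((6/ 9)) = -209561791/ 290565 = -721.22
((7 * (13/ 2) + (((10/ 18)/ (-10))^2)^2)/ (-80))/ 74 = -4776409/ 621457920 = -0.01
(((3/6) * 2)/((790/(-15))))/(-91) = 3/14378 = 0.00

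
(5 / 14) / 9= 5 / 126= 0.04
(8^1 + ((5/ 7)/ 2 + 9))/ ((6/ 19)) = 1539/ 28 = 54.96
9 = 9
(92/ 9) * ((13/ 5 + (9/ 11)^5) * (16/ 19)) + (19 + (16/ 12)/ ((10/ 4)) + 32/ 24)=336304393/ 7247295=46.40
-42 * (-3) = 126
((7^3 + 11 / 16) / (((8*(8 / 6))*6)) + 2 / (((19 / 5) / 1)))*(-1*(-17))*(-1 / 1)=-1950257 / 19456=-100.24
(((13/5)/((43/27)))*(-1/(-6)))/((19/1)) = 117/8170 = 0.01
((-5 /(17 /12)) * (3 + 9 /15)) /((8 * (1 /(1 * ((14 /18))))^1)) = -21 /17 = -1.24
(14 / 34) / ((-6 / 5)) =-35 / 102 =-0.34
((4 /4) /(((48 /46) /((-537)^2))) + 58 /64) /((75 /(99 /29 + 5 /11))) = 1091268773 /76560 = 14253.77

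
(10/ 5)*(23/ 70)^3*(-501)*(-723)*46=1182097.34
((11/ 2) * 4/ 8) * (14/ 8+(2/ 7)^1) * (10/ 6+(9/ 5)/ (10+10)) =9.83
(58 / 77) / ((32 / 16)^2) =29 / 154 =0.19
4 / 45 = 0.09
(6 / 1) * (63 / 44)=189 / 22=8.59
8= 8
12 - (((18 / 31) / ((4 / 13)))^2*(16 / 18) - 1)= 9451 / 961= 9.83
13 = 13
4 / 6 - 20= -19.33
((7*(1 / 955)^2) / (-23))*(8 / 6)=-0.00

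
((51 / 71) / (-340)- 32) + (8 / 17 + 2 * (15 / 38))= -14100149 / 458660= -30.74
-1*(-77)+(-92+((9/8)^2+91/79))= -63617/5056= -12.58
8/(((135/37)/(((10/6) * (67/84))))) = 4958/1701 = 2.91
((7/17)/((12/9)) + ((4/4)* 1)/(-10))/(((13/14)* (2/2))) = 497/2210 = 0.22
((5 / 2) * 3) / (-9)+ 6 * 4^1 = 139 / 6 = 23.17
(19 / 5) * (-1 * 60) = -228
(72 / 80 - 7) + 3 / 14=-206 / 35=-5.89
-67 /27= -2.48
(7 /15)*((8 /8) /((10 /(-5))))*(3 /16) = -7 /160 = -0.04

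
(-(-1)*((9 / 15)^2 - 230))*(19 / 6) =-109079 / 150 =-727.19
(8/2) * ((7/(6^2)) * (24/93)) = 56/279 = 0.20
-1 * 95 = -95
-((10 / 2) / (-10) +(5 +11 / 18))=-46 / 9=-5.11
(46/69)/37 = 2/111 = 0.02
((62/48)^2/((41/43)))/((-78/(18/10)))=-41323/1023360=-0.04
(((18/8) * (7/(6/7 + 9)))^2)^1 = 21609/8464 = 2.55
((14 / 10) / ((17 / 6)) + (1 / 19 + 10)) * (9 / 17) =153297 / 27455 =5.58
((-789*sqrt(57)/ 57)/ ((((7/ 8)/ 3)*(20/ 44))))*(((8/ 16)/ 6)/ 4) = -2893*sqrt(57)/ 1330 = -16.42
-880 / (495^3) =-16 / 2205225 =-0.00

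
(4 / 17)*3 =12 / 17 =0.71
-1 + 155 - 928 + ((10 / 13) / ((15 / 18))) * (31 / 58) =-291612 / 377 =-773.51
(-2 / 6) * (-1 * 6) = 2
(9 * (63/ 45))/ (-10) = -1.26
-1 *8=-8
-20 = -20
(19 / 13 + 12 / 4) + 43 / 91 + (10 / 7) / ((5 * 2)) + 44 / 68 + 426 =95411 / 221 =431.72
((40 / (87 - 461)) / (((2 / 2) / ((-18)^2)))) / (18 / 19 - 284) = 61560 / 502843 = 0.12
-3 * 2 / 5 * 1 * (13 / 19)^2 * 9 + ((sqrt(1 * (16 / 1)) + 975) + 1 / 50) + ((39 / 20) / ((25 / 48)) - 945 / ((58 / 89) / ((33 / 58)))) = 23173711857 / 151800500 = 152.66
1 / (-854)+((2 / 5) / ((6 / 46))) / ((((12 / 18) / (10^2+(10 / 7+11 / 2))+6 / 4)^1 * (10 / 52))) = 3057685471 / 288844150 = 10.59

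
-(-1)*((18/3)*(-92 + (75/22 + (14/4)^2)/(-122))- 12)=-1515843/2684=-564.77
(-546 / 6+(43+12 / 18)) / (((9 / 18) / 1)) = -284 / 3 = -94.67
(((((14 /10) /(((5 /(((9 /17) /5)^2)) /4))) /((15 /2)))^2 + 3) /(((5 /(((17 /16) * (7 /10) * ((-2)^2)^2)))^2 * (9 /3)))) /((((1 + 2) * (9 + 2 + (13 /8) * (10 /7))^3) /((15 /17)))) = 219334181017601776 /311231335230712890625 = 0.00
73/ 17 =4.29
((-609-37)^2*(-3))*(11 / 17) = -810084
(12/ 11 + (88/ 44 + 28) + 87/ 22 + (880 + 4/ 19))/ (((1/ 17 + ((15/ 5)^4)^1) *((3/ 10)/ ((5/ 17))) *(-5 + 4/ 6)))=-735725/ 288002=-2.55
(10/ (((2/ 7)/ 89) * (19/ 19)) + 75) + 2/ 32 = 51041/ 16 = 3190.06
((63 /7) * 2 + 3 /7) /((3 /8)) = 344 /7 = 49.14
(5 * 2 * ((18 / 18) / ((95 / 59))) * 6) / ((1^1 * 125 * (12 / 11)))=649 / 2375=0.27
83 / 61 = 1.36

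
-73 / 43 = -1.70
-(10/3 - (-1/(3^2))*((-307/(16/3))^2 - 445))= -742001/2304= -322.05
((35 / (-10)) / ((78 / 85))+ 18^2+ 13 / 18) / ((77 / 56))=300370 / 1287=233.39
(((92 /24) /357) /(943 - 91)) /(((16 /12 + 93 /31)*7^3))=23 /2712534552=0.00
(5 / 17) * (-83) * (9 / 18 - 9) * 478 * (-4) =-396740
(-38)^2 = 1444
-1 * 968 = -968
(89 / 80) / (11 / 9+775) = 801 / 558880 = 0.00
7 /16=0.44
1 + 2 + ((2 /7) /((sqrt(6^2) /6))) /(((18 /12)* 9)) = 571 /189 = 3.02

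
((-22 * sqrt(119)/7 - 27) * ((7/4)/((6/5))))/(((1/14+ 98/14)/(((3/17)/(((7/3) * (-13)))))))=315/9724+ 5 * sqrt(119)/1326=0.07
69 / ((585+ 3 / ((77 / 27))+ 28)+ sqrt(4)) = 1771 / 15812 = 0.11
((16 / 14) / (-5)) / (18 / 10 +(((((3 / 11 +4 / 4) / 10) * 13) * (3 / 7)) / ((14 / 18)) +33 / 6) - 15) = 176 / 5227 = 0.03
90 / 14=45 / 7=6.43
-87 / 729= -29 / 243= -0.12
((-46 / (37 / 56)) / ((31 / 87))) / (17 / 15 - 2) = 225.45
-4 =-4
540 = 540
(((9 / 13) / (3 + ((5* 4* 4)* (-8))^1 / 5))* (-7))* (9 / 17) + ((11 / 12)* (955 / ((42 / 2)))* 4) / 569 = 310525874 / 990273375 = 0.31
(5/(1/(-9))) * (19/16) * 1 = -53.44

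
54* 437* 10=235980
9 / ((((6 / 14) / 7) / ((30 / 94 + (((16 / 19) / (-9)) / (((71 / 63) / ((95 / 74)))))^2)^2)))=1689355162090503075 / 105204909477481969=16.06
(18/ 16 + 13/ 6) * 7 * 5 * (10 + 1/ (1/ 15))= 69125/ 24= 2880.21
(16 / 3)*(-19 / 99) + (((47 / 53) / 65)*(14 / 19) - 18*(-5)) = 1729909256 / 19440135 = 88.99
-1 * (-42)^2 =-1764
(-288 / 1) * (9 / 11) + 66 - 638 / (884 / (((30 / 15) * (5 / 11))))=-413981 / 2431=-170.29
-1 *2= -2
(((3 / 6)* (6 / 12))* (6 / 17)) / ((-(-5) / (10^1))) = 3 / 17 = 0.18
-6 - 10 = -16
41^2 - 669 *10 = -5009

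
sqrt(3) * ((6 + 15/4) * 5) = 195 * sqrt(3)/4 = 84.44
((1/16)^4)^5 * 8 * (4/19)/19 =1/13638194402527535377154048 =0.00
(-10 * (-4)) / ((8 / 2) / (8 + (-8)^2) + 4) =720 / 73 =9.86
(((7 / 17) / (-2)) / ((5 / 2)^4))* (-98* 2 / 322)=784 / 244375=0.00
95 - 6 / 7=659 / 7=94.14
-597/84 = -199/28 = -7.11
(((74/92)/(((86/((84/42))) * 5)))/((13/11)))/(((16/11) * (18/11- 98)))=-49247/2180547200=-0.00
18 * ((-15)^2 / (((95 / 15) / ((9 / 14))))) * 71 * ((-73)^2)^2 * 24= 2645756200654200 / 133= 19892903764317.29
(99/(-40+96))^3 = 970299/175616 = 5.53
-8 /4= -2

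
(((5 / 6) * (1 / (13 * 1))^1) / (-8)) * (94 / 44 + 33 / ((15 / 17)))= -4349 / 13728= -0.32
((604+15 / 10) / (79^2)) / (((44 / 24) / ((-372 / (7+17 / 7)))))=-1576722 / 755161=-2.09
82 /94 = 41 /47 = 0.87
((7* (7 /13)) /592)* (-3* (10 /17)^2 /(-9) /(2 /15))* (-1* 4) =-6125 /278018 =-0.02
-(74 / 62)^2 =-1369 / 961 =-1.42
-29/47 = -0.62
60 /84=5 /7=0.71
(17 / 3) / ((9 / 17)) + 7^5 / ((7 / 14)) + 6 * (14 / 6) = 908245 / 27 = 33638.70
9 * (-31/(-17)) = 279/17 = 16.41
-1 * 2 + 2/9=-16/9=-1.78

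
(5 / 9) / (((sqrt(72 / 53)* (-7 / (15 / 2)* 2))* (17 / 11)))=-275* sqrt(106) / 17136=-0.17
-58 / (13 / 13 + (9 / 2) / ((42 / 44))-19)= 406 / 93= 4.37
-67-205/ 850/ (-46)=-523899/ 7820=-66.99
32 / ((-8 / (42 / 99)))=-56 / 33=-1.70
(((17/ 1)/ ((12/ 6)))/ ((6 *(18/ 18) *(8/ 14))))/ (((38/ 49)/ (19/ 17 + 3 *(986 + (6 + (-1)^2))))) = 9526.90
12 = 12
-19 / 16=-1.19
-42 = -42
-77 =-77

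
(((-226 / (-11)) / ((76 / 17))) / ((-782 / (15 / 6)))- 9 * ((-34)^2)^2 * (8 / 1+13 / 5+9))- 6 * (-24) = -45326073339017 / 192280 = -235729526.41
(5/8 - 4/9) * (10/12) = 65/432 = 0.15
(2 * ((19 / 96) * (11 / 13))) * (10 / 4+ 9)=4807 / 1248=3.85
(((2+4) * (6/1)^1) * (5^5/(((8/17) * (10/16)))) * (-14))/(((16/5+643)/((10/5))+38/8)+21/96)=-285600000/17497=-16322.80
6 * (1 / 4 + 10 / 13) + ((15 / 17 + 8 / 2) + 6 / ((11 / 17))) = 98555 / 4862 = 20.27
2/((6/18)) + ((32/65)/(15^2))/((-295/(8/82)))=1061336122/176889375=6.00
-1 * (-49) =49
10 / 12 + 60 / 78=125 / 78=1.60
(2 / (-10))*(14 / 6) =-7 / 15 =-0.47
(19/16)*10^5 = 118750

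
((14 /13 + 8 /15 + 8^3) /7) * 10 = 200308 /273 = 733.73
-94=-94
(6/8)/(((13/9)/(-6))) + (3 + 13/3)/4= -50/39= -1.28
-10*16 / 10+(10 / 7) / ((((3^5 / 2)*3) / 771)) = -22076 / 1701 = -12.98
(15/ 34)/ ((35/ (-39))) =-117/ 238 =-0.49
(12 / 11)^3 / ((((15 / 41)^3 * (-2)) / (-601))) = 1325488672 / 166375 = 7966.87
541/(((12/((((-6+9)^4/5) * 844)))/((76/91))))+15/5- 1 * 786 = 233881587/455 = 514025.47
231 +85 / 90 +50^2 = 49175 / 18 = 2731.94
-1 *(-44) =44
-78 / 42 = -13 / 7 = -1.86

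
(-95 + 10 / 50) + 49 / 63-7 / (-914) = -3866819 / 41130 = -94.01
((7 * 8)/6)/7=4/3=1.33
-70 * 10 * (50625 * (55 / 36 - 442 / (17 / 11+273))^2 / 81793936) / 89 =-445204375 / 13549676293184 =-0.00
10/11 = 0.91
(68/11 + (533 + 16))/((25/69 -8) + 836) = 421383/628727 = 0.67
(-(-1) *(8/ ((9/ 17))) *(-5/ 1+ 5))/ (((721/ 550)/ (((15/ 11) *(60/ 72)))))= 0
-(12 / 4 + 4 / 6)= -11 / 3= -3.67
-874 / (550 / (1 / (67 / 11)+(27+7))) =-1000293 / 18425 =-54.29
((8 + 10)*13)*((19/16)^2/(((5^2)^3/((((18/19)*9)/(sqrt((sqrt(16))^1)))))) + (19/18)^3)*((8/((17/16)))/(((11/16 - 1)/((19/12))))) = -3389454467828/322734375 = -10502.30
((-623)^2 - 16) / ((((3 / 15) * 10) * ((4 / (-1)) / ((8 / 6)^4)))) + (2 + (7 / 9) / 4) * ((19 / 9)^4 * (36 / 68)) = -68396949569 / 446148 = -153305.52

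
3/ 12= 1/ 4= 0.25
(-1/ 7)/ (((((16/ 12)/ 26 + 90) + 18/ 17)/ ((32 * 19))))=-201552/ 211421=-0.95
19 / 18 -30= -521 / 18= -28.94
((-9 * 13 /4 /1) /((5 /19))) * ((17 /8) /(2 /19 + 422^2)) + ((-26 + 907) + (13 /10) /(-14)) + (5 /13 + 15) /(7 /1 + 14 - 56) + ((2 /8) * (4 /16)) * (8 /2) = 2892576729711 /3284345792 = 880.72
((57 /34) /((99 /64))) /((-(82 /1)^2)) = -0.00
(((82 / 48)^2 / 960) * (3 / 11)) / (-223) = -1681 / 452136960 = -0.00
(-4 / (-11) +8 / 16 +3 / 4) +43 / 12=343 / 66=5.20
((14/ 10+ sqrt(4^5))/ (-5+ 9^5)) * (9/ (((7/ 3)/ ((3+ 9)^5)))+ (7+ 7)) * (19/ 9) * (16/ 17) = 85271988904/ 79045155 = 1078.78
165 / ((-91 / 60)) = -108.79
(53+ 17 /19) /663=1024 /12597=0.08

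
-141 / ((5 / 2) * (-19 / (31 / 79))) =8742 / 7505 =1.16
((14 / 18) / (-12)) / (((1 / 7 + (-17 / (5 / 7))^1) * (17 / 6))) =245 / 253368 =0.00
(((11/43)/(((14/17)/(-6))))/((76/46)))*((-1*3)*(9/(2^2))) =7.61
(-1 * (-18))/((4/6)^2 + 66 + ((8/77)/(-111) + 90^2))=230769/104697889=0.00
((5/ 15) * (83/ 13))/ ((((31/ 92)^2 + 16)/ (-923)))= -49878352/ 409155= -121.91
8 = 8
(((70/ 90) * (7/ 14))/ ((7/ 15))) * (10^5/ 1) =250000/ 3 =83333.33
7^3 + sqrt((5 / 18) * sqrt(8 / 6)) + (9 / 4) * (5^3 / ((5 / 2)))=3^(3 / 4) * sqrt(5) / 9 + 911 / 2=456.07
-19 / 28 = -0.68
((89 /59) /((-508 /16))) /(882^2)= -89 /1457246133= -0.00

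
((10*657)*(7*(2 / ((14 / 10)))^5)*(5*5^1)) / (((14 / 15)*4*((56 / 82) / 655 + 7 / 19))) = 4959577.58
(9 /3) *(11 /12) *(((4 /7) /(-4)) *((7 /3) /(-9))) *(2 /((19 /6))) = 11 /171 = 0.06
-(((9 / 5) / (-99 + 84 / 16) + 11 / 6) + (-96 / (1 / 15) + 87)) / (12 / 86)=217878721 / 22500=9683.50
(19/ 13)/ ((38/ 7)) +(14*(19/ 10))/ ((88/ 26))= 23247/ 2860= 8.13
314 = 314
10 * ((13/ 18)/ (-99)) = -65/ 891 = -0.07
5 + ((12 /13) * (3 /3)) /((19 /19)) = 77 /13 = 5.92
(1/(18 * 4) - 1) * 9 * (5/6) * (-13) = 4615/48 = 96.15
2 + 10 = 12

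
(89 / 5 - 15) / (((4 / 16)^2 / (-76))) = -3404.80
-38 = -38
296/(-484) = -0.61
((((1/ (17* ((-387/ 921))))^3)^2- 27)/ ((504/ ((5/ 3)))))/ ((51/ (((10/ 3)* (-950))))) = 17831958953478165996251875/ 3216510882188615790405333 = 5.54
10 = 10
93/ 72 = 31/ 24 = 1.29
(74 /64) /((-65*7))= -0.00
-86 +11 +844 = 769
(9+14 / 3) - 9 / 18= 79 / 6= 13.17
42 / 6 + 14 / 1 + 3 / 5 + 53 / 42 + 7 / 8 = 19939 / 840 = 23.74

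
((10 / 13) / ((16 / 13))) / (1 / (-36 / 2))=-45 / 4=-11.25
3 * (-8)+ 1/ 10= -239/ 10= -23.90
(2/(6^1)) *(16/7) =0.76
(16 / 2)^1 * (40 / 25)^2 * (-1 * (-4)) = 2048 / 25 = 81.92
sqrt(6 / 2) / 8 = sqrt(3) / 8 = 0.22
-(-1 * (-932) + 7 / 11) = -10259 / 11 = -932.64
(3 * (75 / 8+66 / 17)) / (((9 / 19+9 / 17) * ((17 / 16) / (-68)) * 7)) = -22838 / 63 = -362.51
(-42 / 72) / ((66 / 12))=-7 / 66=-0.11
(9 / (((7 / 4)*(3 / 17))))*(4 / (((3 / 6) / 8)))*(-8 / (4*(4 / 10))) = -9325.71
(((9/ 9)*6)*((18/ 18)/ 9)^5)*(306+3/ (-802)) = 81803/ 2630961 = 0.03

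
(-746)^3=-415160936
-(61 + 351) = -412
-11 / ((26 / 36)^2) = -3564 / 169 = -21.09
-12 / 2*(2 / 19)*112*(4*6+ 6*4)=-64512 / 19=-3395.37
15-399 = -384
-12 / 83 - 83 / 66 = -1.40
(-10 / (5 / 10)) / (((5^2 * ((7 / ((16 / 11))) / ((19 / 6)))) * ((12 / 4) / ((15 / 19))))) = -32 / 231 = -0.14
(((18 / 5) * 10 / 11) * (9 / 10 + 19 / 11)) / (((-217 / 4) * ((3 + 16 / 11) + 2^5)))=-20808 / 4785935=-0.00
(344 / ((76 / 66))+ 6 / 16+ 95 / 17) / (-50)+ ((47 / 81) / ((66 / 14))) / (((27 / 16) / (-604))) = -93521838239 / 1864898640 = -50.15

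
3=3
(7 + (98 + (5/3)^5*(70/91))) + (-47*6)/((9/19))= -1517713/3159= -480.44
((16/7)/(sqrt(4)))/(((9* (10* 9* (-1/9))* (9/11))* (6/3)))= -22/2835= -0.01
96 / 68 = 24 / 17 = 1.41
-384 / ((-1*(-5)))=-384 / 5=-76.80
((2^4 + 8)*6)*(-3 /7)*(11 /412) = -1188 /721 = -1.65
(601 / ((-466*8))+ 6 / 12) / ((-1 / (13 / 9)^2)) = -71149 / 100656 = -0.71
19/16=1.19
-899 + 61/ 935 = -898.93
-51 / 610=-0.08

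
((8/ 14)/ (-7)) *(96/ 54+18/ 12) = -0.27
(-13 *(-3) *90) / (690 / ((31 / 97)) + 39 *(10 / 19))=22971 / 14264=1.61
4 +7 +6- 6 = 11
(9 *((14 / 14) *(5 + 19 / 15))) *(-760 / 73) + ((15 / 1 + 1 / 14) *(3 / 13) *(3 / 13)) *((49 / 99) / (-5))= -796949581 / 1357070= -587.26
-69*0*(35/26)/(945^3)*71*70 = 0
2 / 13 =0.15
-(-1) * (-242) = -242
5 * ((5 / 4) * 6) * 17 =1275 / 2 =637.50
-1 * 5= -5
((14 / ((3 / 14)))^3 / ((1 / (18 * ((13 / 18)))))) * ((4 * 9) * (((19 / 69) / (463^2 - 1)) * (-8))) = -265685056 / 198099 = -1341.17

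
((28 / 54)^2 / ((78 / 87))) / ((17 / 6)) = 5684 / 53703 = 0.11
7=7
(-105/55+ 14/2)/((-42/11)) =-4/3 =-1.33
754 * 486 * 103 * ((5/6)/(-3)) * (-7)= 73390590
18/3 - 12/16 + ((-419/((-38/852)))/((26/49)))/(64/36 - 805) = -119934885/7142252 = -16.79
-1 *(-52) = 52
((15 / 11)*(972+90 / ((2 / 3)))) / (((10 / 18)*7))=29889 / 77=388.17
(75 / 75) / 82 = 0.01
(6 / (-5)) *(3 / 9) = -2 / 5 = -0.40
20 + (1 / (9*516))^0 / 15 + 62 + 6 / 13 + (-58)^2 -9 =670318 / 195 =3437.53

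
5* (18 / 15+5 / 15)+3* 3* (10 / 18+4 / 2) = 92 / 3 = 30.67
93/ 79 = 1.18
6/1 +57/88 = 585/88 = 6.65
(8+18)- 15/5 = 23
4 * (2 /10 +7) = 144 /5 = 28.80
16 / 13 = 1.23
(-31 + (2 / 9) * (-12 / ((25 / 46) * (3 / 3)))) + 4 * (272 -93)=51007 / 75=680.09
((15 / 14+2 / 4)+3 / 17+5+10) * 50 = 99650 / 119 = 837.39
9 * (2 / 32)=9 / 16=0.56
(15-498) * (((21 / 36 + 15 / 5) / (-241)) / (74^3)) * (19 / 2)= 131537 / 781271872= 0.00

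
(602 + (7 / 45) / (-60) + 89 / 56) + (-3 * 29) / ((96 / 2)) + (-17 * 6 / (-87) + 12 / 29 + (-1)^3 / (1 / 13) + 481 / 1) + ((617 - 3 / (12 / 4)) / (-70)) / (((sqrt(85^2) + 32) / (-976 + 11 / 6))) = 32623358633 / 28501200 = 1144.63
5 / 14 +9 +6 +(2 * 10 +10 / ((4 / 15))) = 510 / 7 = 72.86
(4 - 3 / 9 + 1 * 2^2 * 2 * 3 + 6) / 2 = 101 / 6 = 16.83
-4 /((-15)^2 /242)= -968 /225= -4.30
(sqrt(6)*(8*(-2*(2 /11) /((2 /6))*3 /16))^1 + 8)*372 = 2976 - 6696*sqrt(6) /11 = 1484.93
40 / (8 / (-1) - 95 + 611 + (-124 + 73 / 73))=8 / 77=0.10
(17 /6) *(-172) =-1462 /3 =-487.33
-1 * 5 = -5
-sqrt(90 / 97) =-3*sqrt(970) / 97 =-0.96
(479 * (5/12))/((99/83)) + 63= 273629/1188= 230.33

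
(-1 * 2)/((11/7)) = -14/11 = -1.27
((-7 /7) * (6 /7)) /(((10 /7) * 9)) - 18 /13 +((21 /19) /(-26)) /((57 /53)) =-209891 /140790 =-1.49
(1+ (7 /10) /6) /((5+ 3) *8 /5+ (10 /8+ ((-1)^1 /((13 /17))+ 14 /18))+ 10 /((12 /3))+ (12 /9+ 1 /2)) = 2613 /41777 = 0.06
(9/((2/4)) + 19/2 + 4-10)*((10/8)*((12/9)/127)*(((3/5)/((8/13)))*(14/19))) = 3913/19304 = 0.20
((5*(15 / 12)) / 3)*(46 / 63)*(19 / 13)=10925 / 4914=2.22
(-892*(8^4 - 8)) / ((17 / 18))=-65636928 / 17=-3860995.76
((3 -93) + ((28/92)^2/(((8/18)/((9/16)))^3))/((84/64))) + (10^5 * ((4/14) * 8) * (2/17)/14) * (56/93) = 102320336730863/95919194112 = 1066.73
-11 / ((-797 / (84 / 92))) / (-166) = -231 / 3042946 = -0.00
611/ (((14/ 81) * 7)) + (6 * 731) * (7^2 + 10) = 25409343/ 98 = 259279.01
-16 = -16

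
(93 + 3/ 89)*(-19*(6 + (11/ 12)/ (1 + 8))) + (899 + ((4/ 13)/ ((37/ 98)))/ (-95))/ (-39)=-571458627269/ 52869115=-10808.93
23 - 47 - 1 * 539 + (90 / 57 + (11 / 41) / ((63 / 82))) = -671603 / 1197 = -561.07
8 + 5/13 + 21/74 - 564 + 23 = -512103/962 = -532.33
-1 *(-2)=2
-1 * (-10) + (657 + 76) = 743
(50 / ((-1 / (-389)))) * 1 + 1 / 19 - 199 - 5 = 365675 / 19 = 19246.05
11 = 11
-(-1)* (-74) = -74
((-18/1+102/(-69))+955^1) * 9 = 193653/23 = 8419.70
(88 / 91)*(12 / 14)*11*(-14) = -11616 / 91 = -127.65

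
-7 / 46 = -0.15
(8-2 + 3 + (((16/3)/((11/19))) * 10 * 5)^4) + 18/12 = 106758963224904341/2371842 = 45010992816.93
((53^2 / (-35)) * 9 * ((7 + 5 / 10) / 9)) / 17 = -8427 / 238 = -35.41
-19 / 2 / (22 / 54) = -513 / 22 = -23.32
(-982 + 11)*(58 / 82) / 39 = -28159 / 1599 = -17.61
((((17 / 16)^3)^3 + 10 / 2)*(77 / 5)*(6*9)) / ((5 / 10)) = 11186.15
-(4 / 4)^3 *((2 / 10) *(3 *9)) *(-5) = 27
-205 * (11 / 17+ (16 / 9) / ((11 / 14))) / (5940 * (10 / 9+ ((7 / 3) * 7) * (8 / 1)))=-0.00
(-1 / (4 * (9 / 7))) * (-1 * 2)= 7 / 18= 0.39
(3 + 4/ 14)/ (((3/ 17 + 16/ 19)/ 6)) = 44574/ 2303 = 19.35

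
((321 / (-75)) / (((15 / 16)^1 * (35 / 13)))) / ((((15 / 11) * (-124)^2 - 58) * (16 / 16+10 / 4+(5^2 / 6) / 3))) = -8346 / 503129375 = -0.00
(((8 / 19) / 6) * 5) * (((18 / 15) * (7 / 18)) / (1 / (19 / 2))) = 14 / 9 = 1.56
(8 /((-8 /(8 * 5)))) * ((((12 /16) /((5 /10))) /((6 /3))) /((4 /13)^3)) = -32955 /32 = -1029.84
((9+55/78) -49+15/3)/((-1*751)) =2675/58578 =0.05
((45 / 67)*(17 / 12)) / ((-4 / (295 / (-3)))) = 25075 / 1072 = 23.39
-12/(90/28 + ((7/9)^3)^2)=-89282088/25561931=-3.49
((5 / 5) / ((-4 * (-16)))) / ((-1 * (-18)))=1 / 1152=0.00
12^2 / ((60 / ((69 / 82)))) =414 / 205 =2.02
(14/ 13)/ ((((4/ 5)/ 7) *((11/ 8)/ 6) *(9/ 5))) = 9800/ 429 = 22.84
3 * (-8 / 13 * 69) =-1656 / 13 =-127.38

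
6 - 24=-18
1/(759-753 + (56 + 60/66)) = 0.02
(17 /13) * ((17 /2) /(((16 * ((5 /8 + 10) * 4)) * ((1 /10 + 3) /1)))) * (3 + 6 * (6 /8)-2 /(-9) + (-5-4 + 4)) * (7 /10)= 5831 /580320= 0.01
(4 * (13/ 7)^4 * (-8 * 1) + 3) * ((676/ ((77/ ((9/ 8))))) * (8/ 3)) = -1838886972/ 184877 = -9946.54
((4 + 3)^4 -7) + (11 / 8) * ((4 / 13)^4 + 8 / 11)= 68403947 / 28561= 2395.01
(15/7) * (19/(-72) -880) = -316895/168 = -1886.28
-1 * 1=-1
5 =5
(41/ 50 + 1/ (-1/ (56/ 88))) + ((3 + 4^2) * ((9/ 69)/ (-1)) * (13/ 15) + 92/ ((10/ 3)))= 324293/ 12650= 25.64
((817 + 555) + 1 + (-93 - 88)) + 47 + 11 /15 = 18596 /15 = 1239.73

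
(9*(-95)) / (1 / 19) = -16245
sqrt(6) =2.45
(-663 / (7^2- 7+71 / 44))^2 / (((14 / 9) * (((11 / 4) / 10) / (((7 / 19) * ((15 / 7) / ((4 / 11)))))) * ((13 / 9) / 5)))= 1988407278000 / 489780613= 4059.79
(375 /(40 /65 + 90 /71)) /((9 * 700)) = 4615 /145992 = 0.03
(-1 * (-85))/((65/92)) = 1564/13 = 120.31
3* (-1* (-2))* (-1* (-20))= 120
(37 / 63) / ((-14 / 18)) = -37 / 49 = -0.76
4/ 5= 0.80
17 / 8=2.12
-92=-92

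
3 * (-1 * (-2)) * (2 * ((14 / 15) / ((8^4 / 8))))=7 / 320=0.02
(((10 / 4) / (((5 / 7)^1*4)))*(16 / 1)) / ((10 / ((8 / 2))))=28 / 5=5.60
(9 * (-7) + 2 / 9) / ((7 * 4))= -2.24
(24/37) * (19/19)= 24/37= 0.65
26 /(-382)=-13 /191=-0.07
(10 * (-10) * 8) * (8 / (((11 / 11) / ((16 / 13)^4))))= -419430400 / 28561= -14685.42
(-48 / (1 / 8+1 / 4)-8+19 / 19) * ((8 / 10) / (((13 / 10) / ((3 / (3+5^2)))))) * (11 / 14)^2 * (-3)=147015 / 8918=16.49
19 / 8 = 2.38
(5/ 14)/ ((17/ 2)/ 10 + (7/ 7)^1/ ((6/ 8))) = 150/ 917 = 0.16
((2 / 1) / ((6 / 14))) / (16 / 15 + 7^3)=70 / 5161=0.01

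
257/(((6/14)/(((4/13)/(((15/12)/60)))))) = 115136/13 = 8856.62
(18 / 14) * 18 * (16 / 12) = 216 / 7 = 30.86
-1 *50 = -50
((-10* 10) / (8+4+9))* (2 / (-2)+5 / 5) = 0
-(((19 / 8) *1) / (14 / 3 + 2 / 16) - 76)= 8683 / 115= 75.50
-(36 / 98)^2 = -324 / 2401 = -0.13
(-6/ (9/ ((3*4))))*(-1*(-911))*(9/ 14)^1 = -4685.14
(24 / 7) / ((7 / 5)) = 120 / 49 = 2.45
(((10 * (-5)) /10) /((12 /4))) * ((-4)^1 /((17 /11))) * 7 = 1540 /51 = 30.20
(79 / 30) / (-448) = -79 / 13440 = -0.01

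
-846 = -846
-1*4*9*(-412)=14832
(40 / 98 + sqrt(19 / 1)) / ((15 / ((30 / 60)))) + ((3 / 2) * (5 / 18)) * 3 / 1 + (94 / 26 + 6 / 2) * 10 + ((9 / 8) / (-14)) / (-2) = sqrt(19) / 30 + 4125169 / 61152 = 67.60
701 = 701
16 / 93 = 0.17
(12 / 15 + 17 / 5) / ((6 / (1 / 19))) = 7 / 190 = 0.04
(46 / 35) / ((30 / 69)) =529 / 175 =3.02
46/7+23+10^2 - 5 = 872/7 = 124.57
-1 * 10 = -10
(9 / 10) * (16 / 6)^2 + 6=62 / 5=12.40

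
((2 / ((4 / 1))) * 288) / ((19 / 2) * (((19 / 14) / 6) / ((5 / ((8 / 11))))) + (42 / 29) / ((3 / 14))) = 4823280 / 236849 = 20.36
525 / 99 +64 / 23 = 6137 / 759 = 8.09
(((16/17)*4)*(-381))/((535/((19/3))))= -154432/9095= -16.98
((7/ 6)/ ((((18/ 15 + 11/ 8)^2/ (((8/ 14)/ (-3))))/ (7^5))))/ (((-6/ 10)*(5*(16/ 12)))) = 13445600/ 95481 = 140.82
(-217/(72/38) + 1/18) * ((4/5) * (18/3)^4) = -593424/5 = -118684.80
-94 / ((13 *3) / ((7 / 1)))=-658 / 39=-16.87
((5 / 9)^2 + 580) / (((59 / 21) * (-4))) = -329035 / 6372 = -51.64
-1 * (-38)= 38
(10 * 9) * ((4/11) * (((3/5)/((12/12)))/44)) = 54/121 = 0.45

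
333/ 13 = 25.62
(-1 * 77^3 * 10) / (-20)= 456533 / 2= 228266.50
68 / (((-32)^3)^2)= 17 / 268435456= 0.00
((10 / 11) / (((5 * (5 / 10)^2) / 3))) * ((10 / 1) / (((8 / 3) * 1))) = 8.18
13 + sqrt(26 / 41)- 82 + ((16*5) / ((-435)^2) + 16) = -2005769 / 37845 + sqrt(1066) / 41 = -52.20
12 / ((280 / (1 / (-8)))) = -3 / 560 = -0.01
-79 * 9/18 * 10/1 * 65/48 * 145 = -3722875/48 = -77559.90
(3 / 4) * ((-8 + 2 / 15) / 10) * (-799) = 47141 / 100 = 471.41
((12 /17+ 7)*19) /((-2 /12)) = -14934 /17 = -878.47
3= 3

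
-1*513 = -513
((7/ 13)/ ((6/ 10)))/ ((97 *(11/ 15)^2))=0.02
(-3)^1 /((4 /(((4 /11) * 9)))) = -27 /11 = -2.45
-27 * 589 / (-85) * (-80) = -254448 / 17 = -14967.53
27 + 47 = 74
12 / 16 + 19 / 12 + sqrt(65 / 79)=sqrt(5135) / 79 + 7 / 3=3.24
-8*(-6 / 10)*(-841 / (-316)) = 5046 / 395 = 12.77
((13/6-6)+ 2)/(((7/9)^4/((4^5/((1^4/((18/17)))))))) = -221709312/40817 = -5431.79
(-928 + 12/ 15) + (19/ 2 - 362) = -12797/ 10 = -1279.70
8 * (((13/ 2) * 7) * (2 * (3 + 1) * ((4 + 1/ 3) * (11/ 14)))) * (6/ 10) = 5948.80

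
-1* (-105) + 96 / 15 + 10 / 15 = 1681 / 15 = 112.07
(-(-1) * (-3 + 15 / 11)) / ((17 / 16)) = -288 / 187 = -1.54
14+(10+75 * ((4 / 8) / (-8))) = 309 / 16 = 19.31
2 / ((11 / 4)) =8 / 11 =0.73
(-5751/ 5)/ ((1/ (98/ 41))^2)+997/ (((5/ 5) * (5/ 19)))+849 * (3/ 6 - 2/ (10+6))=-165707833/ 67240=-2464.42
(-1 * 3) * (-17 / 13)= 51 / 13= 3.92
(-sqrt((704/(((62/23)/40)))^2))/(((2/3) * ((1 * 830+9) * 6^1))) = -3.11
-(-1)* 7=7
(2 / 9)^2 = 4 / 81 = 0.05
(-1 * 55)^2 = 3025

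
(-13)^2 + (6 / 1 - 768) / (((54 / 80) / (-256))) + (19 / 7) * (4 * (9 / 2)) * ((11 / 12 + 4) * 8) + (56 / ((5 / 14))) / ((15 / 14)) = 458691371 / 1575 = 291232.62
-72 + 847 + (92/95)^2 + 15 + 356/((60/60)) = 1146.94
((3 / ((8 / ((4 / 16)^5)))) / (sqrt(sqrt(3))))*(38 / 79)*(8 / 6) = 0.00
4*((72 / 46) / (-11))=-0.57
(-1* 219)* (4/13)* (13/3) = -292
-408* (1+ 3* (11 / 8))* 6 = -12546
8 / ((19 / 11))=88 / 19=4.63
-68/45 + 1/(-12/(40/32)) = -1163/720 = -1.62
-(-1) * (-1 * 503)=-503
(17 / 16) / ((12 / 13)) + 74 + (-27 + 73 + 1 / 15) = 116369 / 960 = 121.22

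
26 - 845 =-819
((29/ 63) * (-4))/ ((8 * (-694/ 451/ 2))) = 13079/ 43722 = 0.30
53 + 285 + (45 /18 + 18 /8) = 342.75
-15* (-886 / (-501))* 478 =-2117540 / 167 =-12679.88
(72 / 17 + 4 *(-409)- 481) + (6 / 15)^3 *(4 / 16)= -4489591 / 2125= -2112.75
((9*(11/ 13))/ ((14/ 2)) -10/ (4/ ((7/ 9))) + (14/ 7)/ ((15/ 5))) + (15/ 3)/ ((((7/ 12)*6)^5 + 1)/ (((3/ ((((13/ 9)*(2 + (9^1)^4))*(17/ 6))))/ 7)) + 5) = -5907811277881/ 31115763988218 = -0.19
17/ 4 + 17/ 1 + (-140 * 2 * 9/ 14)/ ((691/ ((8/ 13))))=757795/ 35932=21.09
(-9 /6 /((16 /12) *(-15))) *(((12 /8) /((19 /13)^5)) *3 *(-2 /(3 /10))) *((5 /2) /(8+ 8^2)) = -1856465 /158470336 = -0.01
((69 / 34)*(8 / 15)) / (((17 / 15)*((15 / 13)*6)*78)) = 23 / 13005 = 0.00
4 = 4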